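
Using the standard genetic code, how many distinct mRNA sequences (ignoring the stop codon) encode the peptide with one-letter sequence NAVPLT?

Asn: 2 codons.
Ala: 4 codons.
Val: 4 codons.
Pro: 4 codons.
Leu: 6 codons.
Thr: 4 codons.
2 × 4 × 4 × 4 × 6 × 4 = 3072.

3072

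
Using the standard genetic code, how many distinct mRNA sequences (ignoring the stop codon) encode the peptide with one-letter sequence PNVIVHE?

1536

Pro: 4 codons.
Asn: 2 codons.
Val: 4 codons.
Ile: 3 codons.
Val: 4 codons.
His: 2 codons.
Glu: 2 codons.
4 × 2 × 4 × 3 × 4 × 2 × 2 = 1536.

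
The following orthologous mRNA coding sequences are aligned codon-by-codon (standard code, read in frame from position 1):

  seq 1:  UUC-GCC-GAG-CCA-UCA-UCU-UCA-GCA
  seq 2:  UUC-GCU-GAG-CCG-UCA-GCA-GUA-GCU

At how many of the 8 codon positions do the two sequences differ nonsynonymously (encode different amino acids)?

2

Codon 1: UUC Phe / UUC Phe — identical.
Codon 2: GCC Ala / GCU Ala — synonymous.
Codon 3: GAG Glu / GAG Glu — identical.
Codon 4: CCA Pro / CCG Pro — synonymous.
Codon 5: UCA Ser / UCA Ser — identical.
Codon 6: UCU Ser / GCA Ala — nonsynonymous.
Codon 7: UCA Ser / GUA Val — nonsynonymous.
Codon 8: GCA Ala / GCU Ala — synonymous.
Nonsynonymous differences: 2.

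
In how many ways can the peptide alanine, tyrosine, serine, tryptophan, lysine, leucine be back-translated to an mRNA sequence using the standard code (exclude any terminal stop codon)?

Ala: 4 codons.
Tyr: 2 codons.
Ser: 6 codons.
Trp: 1 codon.
Lys: 2 codons.
Leu: 6 codons.
4 × 2 × 6 × 1 × 2 × 6 = 576.

576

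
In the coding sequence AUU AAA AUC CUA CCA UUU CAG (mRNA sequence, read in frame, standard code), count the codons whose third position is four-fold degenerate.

2

Codon 1 AUU (Ile): third position 3-fold.
Codon 2 AAA (Lys): third position 2-fold.
Codon 3 AUC (Ile): third position 3-fold.
Codon 4 CUA (Leu): third position 4-fold.
Codon 5 CCA (Pro): third position 4-fold.
Codon 6 UUU (Phe): third position 2-fold.
Codon 7 CAG (Gln): third position 2-fold.
Four-fold degenerate third positions: 2.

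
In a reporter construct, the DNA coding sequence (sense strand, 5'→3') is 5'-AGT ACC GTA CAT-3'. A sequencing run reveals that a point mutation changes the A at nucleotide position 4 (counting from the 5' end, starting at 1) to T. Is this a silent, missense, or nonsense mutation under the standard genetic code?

missense

Position 4 falls in codon 2: ACC → Thr.
After the substitution the codon is TCC → Ser.
Thr ≠ Ser, so this is a missense mutation.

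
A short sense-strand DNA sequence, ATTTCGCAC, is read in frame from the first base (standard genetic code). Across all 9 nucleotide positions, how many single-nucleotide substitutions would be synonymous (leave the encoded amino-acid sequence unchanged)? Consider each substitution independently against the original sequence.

6

Codon 1 (ATT, Ile): 2 synonymous substitutions.
Codon 2 (TCG, Ser): 3 synonymous substitutions.
Codon 3 (CAC, His): 1 synonymous substitution.
Total: 2 + 3 + 1 = 6.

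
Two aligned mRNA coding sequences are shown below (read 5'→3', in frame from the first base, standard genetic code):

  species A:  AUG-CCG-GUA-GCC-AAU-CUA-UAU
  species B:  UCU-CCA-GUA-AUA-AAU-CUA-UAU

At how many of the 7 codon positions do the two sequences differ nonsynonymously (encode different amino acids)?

Codon 1: AUG Met / UCU Ser — nonsynonymous.
Codon 2: CCG Pro / CCA Pro — synonymous.
Codon 3: GUA Val / GUA Val — identical.
Codon 4: GCC Ala / AUA Ile — nonsynonymous.
Codon 5: AAU Asn / AAU Asn — identical.
Codon 6: CUA Leu / CUA Leu — identical.
Codon 7: UAU Tyr / UAU Tyr — identical.
Nonsynonymous differences: 2.

2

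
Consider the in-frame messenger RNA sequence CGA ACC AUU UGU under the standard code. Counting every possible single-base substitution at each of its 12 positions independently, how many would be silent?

Codon 1 (CGA, Arg): 4 synonymous substitutions.
Codon 2 (ACC, Thr): 3 synonymous substitutions.
Codon 3 (AUU, Ile): 2 synonymous substitutions.
Codon 4 (UGU, Cys): 1 synonymous substitution.
Total: 4 + 3 + 2 + 1 = 10.

10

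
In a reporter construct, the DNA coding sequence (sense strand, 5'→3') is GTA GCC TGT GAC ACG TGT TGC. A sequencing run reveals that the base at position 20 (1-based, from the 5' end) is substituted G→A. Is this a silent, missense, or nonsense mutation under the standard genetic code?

Position 20 falls in codon 7: TGC → Cys.
After the substitution the codon is TAC → Tyr.
Cys ≠ Tyr, so this is a missense mutation.

missense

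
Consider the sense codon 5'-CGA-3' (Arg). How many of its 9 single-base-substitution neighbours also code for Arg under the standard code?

Position 1: AGA → 1 synonymous.
Position 2: none → 0 synonymous.
Position 3: CGU, CGC, CGG → 3 synonymous.
Total: 1 + 0 + 3 = 4.

4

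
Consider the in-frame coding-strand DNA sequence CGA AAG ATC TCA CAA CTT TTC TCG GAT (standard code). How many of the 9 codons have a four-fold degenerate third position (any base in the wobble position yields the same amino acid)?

Codon 1 CGA (Arg): third position 4-fold.
Codon 2 AAG (Lys): third position 2-fold.
Codon 3 ATC (Ile): third position 3-fold.
Codon 4 TCA (Ser): third position 4-fold.
Codon 5 CAA (Gln): third position 2-fold.
Codon 6 CTT (Leu): third position 4-fold.
Codon 7 TTC (Phe): third position 2-fold.
Codon 8 TCG (Ser): third position 4-fold.
Codon 9 GAT (Asp): third position 2-fold.
Four-fold degenerate third positions: 4.

4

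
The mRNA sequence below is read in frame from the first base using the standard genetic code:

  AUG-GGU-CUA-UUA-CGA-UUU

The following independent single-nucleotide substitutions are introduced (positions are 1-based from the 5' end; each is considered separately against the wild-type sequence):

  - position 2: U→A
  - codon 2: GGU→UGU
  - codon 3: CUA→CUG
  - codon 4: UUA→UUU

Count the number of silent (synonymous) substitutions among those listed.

Codon 1: AUG (Met) → AAG (Lys) — missense.
Codon 2: GGU (Gly) → UGU (Cys) — missense.
Codon 3: CUA (Leu) → CUG (Leu) — synonymous.
Codon 4: UUA (Leu) → UUU (Phe) — missense.
Synonymous: 1 of 4.

1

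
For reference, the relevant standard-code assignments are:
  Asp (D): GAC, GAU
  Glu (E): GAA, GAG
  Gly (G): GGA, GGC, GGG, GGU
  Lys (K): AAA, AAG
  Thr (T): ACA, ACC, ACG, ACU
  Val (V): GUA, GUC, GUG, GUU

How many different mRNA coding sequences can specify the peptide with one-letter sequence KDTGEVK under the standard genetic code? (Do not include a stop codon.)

1024

Lys: 2 codons.
Asp: 2 codons.
Thr: 4 codons.
Gly: 4 codons.
Glu: 2 codons.
Val: 4 codons.
Lys: 2 codons.
2 × 2 × 4 × 4 × 2 × 4 × 2 = 1024.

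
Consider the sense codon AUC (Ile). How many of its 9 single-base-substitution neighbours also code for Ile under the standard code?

Position 1: none → 0 synonymous.
Position 2: none → 0 synonymous.
Position 3: AUU, AUA → 2 synonymous.
Total: 0 + 0 + 2 = 2.

2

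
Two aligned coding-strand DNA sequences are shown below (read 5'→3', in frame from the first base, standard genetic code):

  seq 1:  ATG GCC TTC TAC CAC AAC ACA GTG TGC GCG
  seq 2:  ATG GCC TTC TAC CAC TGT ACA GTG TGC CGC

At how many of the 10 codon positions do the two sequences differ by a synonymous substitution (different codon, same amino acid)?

0

Codon 1: ATG Met / ATG Met — identical.
Codon 2: GCC Ala / GCC Ala — identical.
Codon 3: TTC Phe / TTC Phe — identical.
Codon 4: TAC Tyr / TAC Tyr — identical.
Codon 5: CAC His / CAC His — identical.
Codon 6: AAC Asn / TGT Cys — nonsynonymous.
Codon 7: ACA Thr / ACA Thr — identical.
Codon 8: GTG Val / GTG Val — identical.
Codon 9: TGC Cys / TGC Cys — identical.
Codon 10: GCG Ala / CGC Arg — nonsynonymous.
Synonymous differences: 0.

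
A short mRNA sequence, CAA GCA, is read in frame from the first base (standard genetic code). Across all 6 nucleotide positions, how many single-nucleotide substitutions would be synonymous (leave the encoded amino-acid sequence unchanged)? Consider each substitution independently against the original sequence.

4

Codon 1 (CAA, Gln): 1 synonymous substitution.
Codon 2 (GCA, Ala): 3 synonymous substitutions.
Total: 1 + 3 = 4.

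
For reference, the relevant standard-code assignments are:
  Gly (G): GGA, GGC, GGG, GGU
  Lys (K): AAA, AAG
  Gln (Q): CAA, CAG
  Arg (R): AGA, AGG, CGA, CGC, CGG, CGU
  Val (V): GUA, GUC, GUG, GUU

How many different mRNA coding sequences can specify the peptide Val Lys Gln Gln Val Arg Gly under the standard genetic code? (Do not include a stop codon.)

3072

Val: 4 codons.
Lys: 2 codons.
Gln: 2 codons.
Gln: 2 codons.
Val: 4 codons.
Arg: 6 codons.
Gly: 4 codons.
4 × 2 × 2 × 2 × 4 × 6 × 4 = 3072.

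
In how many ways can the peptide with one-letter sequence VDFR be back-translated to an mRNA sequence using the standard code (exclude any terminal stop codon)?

Val: 4 codons.
Asp: 2 codons.
Phe: 2 codons.
Arg: 6 codons.
4 × 2 × 2 × 6 = 96.

96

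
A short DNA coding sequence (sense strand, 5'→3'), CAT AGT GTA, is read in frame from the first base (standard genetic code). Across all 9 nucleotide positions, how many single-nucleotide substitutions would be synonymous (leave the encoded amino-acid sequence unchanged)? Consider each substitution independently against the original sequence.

5

Codon 1 (CAT, His): 1 synonymous substitution.
Codon 2 (AGT, Ser): 1 synonymous substitution.
Codon 3 (GTA, Val): 3 synonymous substitutions.
Total: 1 + 1 + 3 = 5.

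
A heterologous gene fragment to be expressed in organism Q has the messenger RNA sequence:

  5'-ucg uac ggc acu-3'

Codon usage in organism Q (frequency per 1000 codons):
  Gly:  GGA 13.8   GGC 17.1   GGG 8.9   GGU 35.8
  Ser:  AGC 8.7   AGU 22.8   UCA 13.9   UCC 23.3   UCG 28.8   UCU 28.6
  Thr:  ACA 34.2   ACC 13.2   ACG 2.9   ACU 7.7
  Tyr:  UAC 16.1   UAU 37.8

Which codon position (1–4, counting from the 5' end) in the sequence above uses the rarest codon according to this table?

Codon 1 UCG (Ser): 28.8 per 1000.
Codon 2 UAC (Tyr): 16.1 per 1000.
Codon 3 GGC (Gly): 17.1 per 1000.
Codon 4 ACU (Thr): 7.7 per 1000.
Lowest frequency is 7.7 at codon 4.

4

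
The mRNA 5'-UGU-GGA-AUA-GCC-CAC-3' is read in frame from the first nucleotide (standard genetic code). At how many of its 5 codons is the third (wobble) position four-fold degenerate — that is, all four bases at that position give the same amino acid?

Codon 1 UGU (Cys): third position 2-fold.
Codon 2 GGA (Gly): third position 4-fold.
Codon 3 AUA (Ile): third position 3-fold.
Codon 4 GCC (Ala): third position 4-fold.
Codon 5 CAC (His): third position 2-fold.
Four-fold degenerate third positions: 2.

2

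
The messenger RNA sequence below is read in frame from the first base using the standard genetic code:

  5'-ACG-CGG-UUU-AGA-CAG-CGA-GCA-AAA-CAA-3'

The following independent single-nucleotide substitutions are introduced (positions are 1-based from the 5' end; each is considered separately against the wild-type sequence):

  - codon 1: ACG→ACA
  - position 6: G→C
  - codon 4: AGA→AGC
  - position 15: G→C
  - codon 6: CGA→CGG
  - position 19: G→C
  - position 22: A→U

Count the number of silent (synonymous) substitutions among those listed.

3

Codon 1: ACG (Thr) → ACA (Thr) — synonymous.
Codon 2: CGG (Arg) → CGC (Arg) — synonymous.
Codon 4: AGA (Arg) → AGC (Ser) — missense.
Codon 5: CAG (Gln) → CAC (His) — missense.
Codon 6: CGA (Arg) → CGG (Arg) — synonymous.
Codon 7: GCA (Ala) → CCA (Pro) — missense.
Codon 8: AAA (Lys) → UAA (Stop) — nonsense.
Synonymous: 3 of 7.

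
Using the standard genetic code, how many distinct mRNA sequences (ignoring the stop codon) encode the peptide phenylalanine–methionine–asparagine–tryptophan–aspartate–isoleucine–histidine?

Phe: 2 codons.
Met: 1 codon.
Asn: 2 codons.
Trp: 1 codon.
Asp: 2 codons.
Ile: 3 codons.
His: 2 codons.
2 × 1 × 2 × 1 × 2 × 3 × 2 = 48.

48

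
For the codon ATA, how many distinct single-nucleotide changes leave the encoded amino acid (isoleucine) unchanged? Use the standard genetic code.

2

Position 1: none → 0 synonymous.
Position 2: none → 0 synonymous.
Position 3: ATT, ATC → 2 synonymous.
Total: 0 + 0 + 2 = 2.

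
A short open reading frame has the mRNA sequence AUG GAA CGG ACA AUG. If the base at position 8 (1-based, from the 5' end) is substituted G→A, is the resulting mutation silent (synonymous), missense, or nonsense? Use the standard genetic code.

Position 8 falls in codon 3: CGG → Arg.
After the substitution the codon is CAG → Gln.
Arg ≠ Gln, so this is a missense mutation.

missense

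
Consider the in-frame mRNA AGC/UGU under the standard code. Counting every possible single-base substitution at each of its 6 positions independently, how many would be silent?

2

Codon 1 (AGC, Ser): 1 synonymous substitution.
Codon 2 (UGU, Cys): 1 synonymous substitution.
Total: 1 + 1 = 2.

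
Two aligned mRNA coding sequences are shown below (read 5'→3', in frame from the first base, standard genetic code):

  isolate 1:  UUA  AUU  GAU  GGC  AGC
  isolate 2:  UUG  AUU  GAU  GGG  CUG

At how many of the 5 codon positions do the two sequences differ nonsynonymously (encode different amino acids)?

1

Codon 1: UUA Leu / UUG Leu — synonymous.
Codon 2: AUU Ile / AUU Ile — identical.
Codon 3: GAU Asp / GAU Asp — identical.
Codon 4: GGC Gly / GGG Gly — synonymous.
Codon 5: AGC Ser / CUG Leu — nonsynonymous.
Nonsynonymous differences: 1.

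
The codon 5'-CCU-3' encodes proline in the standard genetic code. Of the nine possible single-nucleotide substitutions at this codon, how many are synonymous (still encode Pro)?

Position 1: none → 0 synonymous.
Position 2: none → 0 synonymous.
Position 3: CCC, CCA, CCG → 3 synonymous.
Total: 0 + 0 + 3 = 3.

3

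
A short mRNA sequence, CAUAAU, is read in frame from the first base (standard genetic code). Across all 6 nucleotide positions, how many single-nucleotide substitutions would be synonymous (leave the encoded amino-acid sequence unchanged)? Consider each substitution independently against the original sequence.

2

Codon 1 (CAU, His): 1 synonymous substitution.
Codon 2 (AAU, Asn): 1 synonymous substitution.
Total: 1 + 1 = 2.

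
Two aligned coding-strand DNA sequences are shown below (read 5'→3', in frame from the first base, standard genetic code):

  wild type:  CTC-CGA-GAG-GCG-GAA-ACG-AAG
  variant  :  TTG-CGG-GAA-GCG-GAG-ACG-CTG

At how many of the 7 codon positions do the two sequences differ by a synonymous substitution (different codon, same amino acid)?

4

Codon 1: CTC Leu / TTG Leu — synonymous.
Codon 2: CGA Arg / CGG Arg — synonymous.
Codon 3: GAG Glu / GAA Glu — synonymous.
Codon 4: GCG Ala / GCG Ala — identical.
Codon 5: GAA Glu / GAG Glu — synonymous.
Codon 6: ACG Thr / ACG Thr — identical.
Codon 7: AAG Lys / CTG Leu — nonsynonymous.
Synonymous differences: 4.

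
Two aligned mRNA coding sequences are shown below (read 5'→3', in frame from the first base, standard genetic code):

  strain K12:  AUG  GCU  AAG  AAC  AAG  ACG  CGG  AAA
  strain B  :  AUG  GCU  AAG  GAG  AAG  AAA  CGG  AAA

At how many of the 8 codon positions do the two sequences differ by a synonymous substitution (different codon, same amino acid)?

0

Codon 1: AUG Met / AUG Met — identical.
Codon 2: GCU Ala / GCU Ala — identical.
Codon 3: AAG Lys / AAG Lys — identical.
Codon 4: AAC Asn / GAG Glu — nonsynonymous.
Codon 5: AAG Lys / AAG Lys — identical.
Codon 6: ACG Thr / AAA Lys — nonsynonymous.
Codon 7: CGG Arg / CGG Arg — identical.
Codon 8: AAA Lys / AAA Lys — identical.
Synonymous differences: 0.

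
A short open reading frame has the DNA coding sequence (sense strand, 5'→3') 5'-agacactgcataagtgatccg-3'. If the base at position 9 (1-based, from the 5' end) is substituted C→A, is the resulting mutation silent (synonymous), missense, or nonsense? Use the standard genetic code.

nonsense

Position 9 falls in codon 3: TGC → Cys.
After the substitution the codon is TGA → Stop.
The new codon is a stop codon, so this is a nonsense mutation.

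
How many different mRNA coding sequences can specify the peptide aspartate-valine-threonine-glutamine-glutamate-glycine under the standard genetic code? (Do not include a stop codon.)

512

Asp: 2 codons.
Val: 4 codons.
Thr: 4 codons.
Gln: 2 codons.
Glu: 2 codons.
Gly: 4 codons.
2 × 4 × 4 × 2 × 2 × 4 = 512.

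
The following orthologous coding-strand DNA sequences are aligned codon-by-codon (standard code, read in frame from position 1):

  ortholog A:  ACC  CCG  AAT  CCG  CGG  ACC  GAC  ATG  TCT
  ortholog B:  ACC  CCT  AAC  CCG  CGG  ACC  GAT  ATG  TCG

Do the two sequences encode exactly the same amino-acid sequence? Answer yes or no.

Codon 1: ACC Thr / ACC Thr — identical.
Codon 2: CCG Pro / CCT Pro — synonymous.
Codon 3: AAT Asn / AAC Asn — synonymous.
Codon 4: CCG Pro / CCG Pro — identical.
Codon 5: CGG Arg / CGG Arg — identical.
Codon 6: ACC Thr / ACC Thr — identical.
Codon 7: GAC Asp / GAT Asp — synonymous.
Codon 8: ATG Met / ATG Met — identical.
Codon 9: TCT Ser / TCG Ser — synonymous.
Nonsynonymous differences: 0 → same protein.

yes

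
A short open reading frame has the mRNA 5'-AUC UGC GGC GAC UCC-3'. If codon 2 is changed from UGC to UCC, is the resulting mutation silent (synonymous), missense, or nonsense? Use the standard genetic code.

Position 5 falls in codon 2: UGC → Cys.
After the substitution the codon is UCC → Ser.
Cys ≠ Ser, so this is a missense mutation.

missense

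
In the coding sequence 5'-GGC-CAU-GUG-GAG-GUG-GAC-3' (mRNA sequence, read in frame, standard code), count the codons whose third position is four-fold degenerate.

Codon 1 GGC (Gly): third position 4-fold.
Codon 2 CAU (His): third position 2-fold.
Codon 3 GUG (Val): third position 4-fold.
Codon 4 GAG (Glu): third position 2-fold.
Codon 5 GUG (Val): third position 4-fold.
Codon 6 GAC (Asp): third position 2-fold.
Four-fold degenerate third positions: 3.

3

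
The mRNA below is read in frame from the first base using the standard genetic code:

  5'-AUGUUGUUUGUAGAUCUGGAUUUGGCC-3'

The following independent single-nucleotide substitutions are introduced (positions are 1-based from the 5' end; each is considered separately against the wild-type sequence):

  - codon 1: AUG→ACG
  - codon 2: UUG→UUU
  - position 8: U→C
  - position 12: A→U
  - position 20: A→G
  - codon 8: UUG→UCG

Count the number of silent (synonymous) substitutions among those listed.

1

Codon 1: AUG (Met) → ACG (Thr) — missense.
Codon 2: UUG (Leu) → UUU (Phe) — missense.
Codon 3: UUU (Phe) → UCU (Ser) — missense.
Codon 4: GUA (Val) → GUU (Val) — synonymous.
Codon 7: GAU (Asp) → GGU (Gly) — missense.
Codon 8: UUG (Leu) → UCG (Ser) — missense.
Synonymous: 1 of 6.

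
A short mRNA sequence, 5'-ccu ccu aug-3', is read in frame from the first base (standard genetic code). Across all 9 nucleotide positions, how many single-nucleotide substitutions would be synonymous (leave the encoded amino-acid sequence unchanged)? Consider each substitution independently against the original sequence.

Codon 1 (CCU, Pro): 3 synonymous substitutions.
Codon 2 (CCU, Pro): 3 synonymous substitutions.
Codon 3 (AUG, Met): 0 synonymous substitutions.
Total: 3 + 3 + 0 = 6.

6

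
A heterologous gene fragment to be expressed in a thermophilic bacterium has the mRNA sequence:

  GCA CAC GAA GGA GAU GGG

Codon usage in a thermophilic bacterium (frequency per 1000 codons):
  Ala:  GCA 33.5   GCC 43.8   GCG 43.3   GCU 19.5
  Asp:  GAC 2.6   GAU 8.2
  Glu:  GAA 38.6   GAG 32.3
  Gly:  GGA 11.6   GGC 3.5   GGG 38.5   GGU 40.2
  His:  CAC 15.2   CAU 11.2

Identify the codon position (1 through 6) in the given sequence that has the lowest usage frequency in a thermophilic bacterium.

5

Codon 1 GCA (Ala): 33.5 per 1000.
Codon 2 CAC (His): 15.2 per 1000.
Codon 3 GAA (Glu): 38.6 per 1000.
Codon 4 GGA (Gly): 11.6 per 1000.
Codon 5 GAU (Asp): 8.2 per 1000.
Codon 6 GGG (Gly): 38.5 per 1000.
Lowest frequency is 8.2 at codon 5.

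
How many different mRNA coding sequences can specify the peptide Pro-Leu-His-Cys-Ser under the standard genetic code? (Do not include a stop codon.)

576

Pro: 4 codons.
Leu: 6 codons.
His: 2 codons.
Cys: 2 codons.
Ser: 6 codons.
4 × 6 × 2 × 2 × 6 = 576.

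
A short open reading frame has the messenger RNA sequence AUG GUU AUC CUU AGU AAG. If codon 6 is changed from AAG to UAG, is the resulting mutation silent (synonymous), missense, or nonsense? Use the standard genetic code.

Position 16 falls in codon 6: AAG → Lys.
After the substitution the codon is UAG → Stop.
The new codon is a stop codon, so this is a nonsense mutation.

nonsense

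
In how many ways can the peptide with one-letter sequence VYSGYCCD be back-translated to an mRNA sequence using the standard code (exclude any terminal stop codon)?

3072

Val: 4 codons.
Tyr: 2 codons.
Ser: 6 codons.
Gly: 4 codons.
Tyr: 2 codons.
Cys: 2 codons.
Cys: 2 codons.
Asp: 2 codons.
4 × 2 × 6 × 4 × 2 × 2 × 2 × 2 = 3072.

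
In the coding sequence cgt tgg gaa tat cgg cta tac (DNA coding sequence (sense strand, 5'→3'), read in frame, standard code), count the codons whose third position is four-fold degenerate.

Codon 1 CGT (Arg): third position 4-fold.
Codon 2 TGG (Trp): third position 1-fold.
Codon 3 GAA (Glu): third position 2-fold.
Codon 4 TAT (Tyr): third position 2-fold.
Codon 5 CGG (Arg): third position 4-fold.
Codon 6 CTA (Leu): third position 4-fold.
Codon 7 TAC (Tyr): third position 2-fold.
Four-fold degenerate third positions: 3.

3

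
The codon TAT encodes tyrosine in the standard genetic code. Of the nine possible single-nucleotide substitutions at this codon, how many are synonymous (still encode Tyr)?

1

Position 1: none → 0 synonymous.
Position 2: none → 0 synonymous.
Position 3: TAC → 1 synonymous.
Total: 0 + 0 + 1 = 1.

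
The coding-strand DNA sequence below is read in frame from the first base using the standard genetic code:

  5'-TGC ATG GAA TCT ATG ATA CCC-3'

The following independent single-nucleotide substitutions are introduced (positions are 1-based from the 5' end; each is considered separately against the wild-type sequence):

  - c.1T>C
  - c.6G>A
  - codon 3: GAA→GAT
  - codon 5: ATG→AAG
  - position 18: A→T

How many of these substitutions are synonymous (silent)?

Codon 1: TGC (Cys) → CGC (Arg) — missense.
Codon 2: ATG (Met) → ATA (Ile) — missense.
Codon 3: GAA (Glu) → GAT (Asp) — missense.
Codon 5: ATG (Met) → AAG (Lys) — missense.
Codon 6: ATA (Ile) → ATT (Ile) — synonymous.
Synonymous: 1 of 5.

1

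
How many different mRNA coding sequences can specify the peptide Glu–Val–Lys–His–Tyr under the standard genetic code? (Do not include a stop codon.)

64

Glu: 2 codons.
Val: 4 codons.
Lys: 2 codons.
His: 2 codons.
Tyr: 2 codons.
2 × 4 × 2 × 2 × 2 = 64.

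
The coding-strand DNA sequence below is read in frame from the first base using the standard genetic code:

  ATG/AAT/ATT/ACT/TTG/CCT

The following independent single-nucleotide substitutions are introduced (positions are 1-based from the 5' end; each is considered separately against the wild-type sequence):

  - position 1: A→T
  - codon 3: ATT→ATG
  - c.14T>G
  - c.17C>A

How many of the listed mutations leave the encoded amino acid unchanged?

Codon 1: ATG (Met) → TTG (Leu) — missense.
Codon 3: ATT (Ile) → ATG (Met) — missense.
Codon 5: TTG (Leu) → TGG (Trp) — missense.
Codon 6: CCT (Pro) → CAT (His) — missense.
Synonymous: 0 of 4.

0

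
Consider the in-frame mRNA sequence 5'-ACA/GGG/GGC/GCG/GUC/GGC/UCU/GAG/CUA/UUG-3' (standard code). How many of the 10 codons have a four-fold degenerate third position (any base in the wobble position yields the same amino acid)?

8

Codon 1 ACA (Thr): third position 4-fold.
Codon 2 GGG (Gly): third position 4-fold.
Codon 3 GGC (Gly): third position 4-fold.
Codon 4 GCG (Ala): third position 4-fold.
Codon 5 GUC (Val): third position 4-fold.
Codon 6 GGC (Gly): third position 4-fold.
Codon 7 UCU (Ser): third position 4-fold.
Codon 8 GAG (Glu): third position 2-fold.
Codon 9 CUA (Leu): third position 4-fold.
Codon 10 UUG (Leu): third position 2-fold.
Four-fold degenerate third positions: 8.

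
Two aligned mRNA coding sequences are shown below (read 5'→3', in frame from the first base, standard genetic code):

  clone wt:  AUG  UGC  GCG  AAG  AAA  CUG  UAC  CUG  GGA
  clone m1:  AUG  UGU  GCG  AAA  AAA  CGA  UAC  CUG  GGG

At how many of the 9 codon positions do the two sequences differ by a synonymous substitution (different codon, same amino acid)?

Codon 1: AUG Met / AUG Met — identical.
Codon 2: UGC Cys / UGU Cys — synonymous.
Codon 3: GCG Ala / GCG Ala — identical.
Codon 4: AAG Lys / AAA Lys — synonymous.
Codon 5: AAA Lys / AAA Lys — identical.
Codon 6: CUG Leu / CGA Arg — nonsynonymous.
Codon 7: UAC Tyr / UAC Tyr — identical.
Codon 8: CUG Leu / CUG Leu — identical.
Codon 9: GGA Gly / GGG Gly — synonymous.
Synonymous differences: 3.

3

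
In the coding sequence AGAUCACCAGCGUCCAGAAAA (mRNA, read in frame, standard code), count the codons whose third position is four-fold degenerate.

Codon 1 AGA (Arg): third position 2-fold.
Codon 2 UCA (Ser): third position 4-fold.
Codon 3 CCA (Pro): third position 4-fold.
Codon 4 GCG (Ala): third position 4-fold.
Codon 5 UCC (Ser): third position 4-fold.
Codon 6 AGA (Arg): third position 2-fold.
Codon 7 AAA (Lys): third position 2-fold.
Four-fold degenerate third positions: 4.

4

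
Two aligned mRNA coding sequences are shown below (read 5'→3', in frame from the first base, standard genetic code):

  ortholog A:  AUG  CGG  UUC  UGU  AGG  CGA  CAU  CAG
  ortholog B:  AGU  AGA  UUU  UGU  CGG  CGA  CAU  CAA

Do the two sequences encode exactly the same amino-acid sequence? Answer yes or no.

no

Codon 1: AUG Met / AGU Ser — nonsynonymous.
Codon 2: CGG Arg / AGA Arg — synonymous.
Codon 3: UUC Phe / UUU Phe — synonymous.
Codon 4: UGU Cys / UGU Cys — identical.
Codon 5: AGG Arg / CGG Arg — synonymous.
Codon 6: CGA Arg / CGA Arg — identical.
Codon 7: CAU His / CAU His — identical.
Codon 8: CAG Gln / CAA Gln — synonymous.
Nonsynonymous differences: 1 → different protein.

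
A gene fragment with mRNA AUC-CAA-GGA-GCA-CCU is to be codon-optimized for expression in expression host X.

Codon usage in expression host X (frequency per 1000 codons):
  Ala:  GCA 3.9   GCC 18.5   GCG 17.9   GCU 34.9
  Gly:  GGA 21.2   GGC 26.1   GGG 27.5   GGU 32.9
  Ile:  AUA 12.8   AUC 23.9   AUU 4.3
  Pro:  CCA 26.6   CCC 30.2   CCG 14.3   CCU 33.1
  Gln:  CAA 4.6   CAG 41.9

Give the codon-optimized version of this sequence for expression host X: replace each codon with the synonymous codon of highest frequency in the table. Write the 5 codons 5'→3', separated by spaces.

AUC CAG GGU GCU CCU

Codon 1 (Ile): best is AUC at 23.9.
Codon 2 (Gln): best is CAG at 41.9.
Codon 3 (Gly): best is GGU at 32.9.
Codon 4 (Ala): best is GCU at 34.9.
Codon 5 (Pro): best is CCU at 33.1.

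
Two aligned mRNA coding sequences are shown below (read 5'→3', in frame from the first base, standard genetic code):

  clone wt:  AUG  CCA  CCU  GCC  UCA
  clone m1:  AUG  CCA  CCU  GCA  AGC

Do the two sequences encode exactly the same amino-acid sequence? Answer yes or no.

yes

Codon 1: AUG Met / AUG Met — identical.
Codon 2: CCA Pro / CCA Pro — identical.
Codon 3: CCU Pro / CCU Pro — identical.
Codon 4: GCC Ala / GCA Ala — synonymous.
Codon 5: UCA Ser / AGC Ser — synonymous.
Nonsynonymous differences: 0 → same protein.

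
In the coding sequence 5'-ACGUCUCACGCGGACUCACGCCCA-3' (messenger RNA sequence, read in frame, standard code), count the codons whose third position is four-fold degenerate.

6

Codon 1 ACG (Thr): third position 4-fold.
Codon 2 UCU (Ser): third position 4-fold.
Codon 3 CAC (His): third position 2-fold.
Codon 4 GCG (Ala): third position 4-fold.
Codon 5 GAC (Asp): third position 2-fold.
Codon 6 UCA (Ser): third position 4-fold.
Codon 7 CGC (Arg): third position 4-fold.
Codon 8 CCA (Pro): third position 4-fold.
Four-fold degenerate third positions: 6.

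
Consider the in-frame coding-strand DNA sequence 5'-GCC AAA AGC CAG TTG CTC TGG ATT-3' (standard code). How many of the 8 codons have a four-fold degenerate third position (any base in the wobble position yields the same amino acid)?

Codon 1 GCC (Ala): third position 4-fold.
Codon 2 AAA (Lys): third position 2-fold.
Codon 3 AGC (Ser): third position 2-fold.
Codon 4 CAG (Gln): third position 2-fold.
Codon 5 TTG (Leu): third position 2-fold.
Codon 6 CTC (Leu): third position 4-fold.
Codon 7 TGG (Trp): third position 1-fold.
Codon 8 ATT (Ile): third position 3-fold.
Four-fold degenerate third positions: 2.

2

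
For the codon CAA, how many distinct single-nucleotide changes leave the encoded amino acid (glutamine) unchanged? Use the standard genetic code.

1

Position 1: none → 0 synonymous.
Position 2: none → 0 synonymous.
Position 3: CAG → 1 synonymous.
Total: 0 + 0 + 1 = 1.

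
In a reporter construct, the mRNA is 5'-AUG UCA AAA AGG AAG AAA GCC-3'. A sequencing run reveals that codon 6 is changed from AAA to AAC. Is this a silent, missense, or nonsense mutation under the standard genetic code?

missense

Position 18 falls in codon 6: AAA → Lys.
After the substitution the codon is AAC → Asn.
Lys ≠ Asn, so this is a missense mutation.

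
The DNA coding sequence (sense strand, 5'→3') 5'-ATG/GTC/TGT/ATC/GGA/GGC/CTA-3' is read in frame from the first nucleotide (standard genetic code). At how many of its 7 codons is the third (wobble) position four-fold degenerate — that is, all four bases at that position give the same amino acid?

4

Codon 1 ATG (Met): third position 1-fold.
Codon 2 GTC (Val): third position 4-fold.
Codon 3 TGT (Cys): third position 2-fold.
Codon 4 ATC (Ile): third position 3-fold.
Codon 5 GGA (Gly): third position 4-fold.
Codon 6 GGC (Gly): third position 4-fold.
Codon 7 CTA (Leu): third position 4-fold.
Four-fold degenerate third positions: 4.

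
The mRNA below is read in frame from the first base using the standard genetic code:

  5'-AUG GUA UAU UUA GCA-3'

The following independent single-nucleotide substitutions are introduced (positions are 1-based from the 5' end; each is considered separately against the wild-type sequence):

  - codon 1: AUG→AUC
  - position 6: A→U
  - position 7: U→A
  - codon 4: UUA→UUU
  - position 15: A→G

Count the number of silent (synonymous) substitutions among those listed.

2

Codon 1: AUG (Met) → AUC (Ile) — missense.
Codon 2: GUA (Val) → GUU (Val) — synonymous.
Codon 3: UAU (Tyr) → AAU (Asn) — missense.
Codon 4: UUA (Leu) → UUU (Phe) — missense.
Codon 5: GCA (Ala) → GCG (Ala) — synonymous.
Synonymous: 2 of 5.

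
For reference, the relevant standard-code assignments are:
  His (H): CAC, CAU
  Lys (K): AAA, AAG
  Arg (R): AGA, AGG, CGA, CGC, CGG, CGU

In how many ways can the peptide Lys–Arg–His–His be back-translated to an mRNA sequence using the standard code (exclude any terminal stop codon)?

48

Lys: 2 codons.
Arg: 6 codons.
His: 2 codons.
His: 2 codons.
2 × 6 × 2 × 2 = 48.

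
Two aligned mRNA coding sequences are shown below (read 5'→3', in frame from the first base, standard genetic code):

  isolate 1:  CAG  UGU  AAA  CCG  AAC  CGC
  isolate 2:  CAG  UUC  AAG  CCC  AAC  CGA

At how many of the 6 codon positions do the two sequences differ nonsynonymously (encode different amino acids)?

Codon 1: CAG Gln / CAG Gln — identical.
Codon 2: UGU Cys / UUC Phe — nonsynonymous.
Codon 3: AAA Lys / AAG Lys — synonymous.
Codon 4: CCG Pro / CCC Pro — synonymous.
Codon 5: AAC Asn / AAC Asn — identical.
Codon 6: CGC Arg / CGA Arg — synonymous.
Nonsynonymous differences: 1.

1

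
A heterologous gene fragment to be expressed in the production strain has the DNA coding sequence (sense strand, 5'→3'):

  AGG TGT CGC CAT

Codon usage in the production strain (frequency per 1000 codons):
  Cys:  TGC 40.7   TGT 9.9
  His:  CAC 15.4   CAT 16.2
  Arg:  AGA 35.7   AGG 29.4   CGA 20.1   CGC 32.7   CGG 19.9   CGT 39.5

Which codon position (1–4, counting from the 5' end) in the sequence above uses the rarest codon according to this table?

Codon 1 AGG (Arg): 29.4 per 1000.
Codon 2 TGT (Cys): 9.9 per 1000.
Codon 3 CGC (Arg): 32.7 per 1000.
Codon 4 CAT (His): 16.2 per 1000.
Lowest frequency is 9.9 at codon 2.

2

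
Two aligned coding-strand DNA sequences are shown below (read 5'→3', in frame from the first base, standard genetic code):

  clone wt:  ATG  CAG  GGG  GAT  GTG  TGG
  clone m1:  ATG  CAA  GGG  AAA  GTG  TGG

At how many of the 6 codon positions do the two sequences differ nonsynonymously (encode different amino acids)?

Codon 1: ATG Met / ATG Met — identical.
Codon 2: CAG Gln / CAA Gln — synonymous.
Codon 3: GGG Gly / GGG Gly — identical.
Codon 4: GAT Asp / AAA Lys — nonsynonymous.
Codon 5: GTG Val / GTG Val — identical.
Codon 6: TGG Trp / TGG Trp — identical.
Nonsynonymous differences: 1.

1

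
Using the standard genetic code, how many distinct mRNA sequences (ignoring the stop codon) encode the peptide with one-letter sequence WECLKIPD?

1152

Trp: 1 codon.
Glu: 2 codons.
Cys: 2 codons.
Leu: 6 codons.
Lys: 2 codons.
Ile: 3 codons.
Pro: 4 codons.
Asp: 2 codons.
1 × 2 × 2 × 6 × 2 × 3 × 4 × 2 = 1152.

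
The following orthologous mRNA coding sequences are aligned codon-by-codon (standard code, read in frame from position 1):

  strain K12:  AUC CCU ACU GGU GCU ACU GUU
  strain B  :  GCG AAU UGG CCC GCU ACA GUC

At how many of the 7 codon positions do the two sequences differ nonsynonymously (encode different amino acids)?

4

Codon 1: AUC Ile / GCG Ala — nonsynonymous.
Codon 2: CCU Pro / AAU Asn — nonsynonymous.
Codon 3: ACU Thr / UGG Trp — nonsynonymous.
Codon 4: GGU Gly / CCC Pro — nonsynonymous.
Codon 5: GCU Ala / GCU Ala — identical.
Codon 6: ACU Thr / ACA Thr — synonymous.
Codon 7: GUU Val / GUC Val — synonymous.
Nonsynonymous differences: 4.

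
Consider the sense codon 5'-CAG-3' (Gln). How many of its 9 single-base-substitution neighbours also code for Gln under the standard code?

1

Position 1: none → 0 synonymous.
Position 2: none → 0 synonymous.
Position 3: CAA → 1 synonymous.
Total: 0 + 0 + 1 = 1.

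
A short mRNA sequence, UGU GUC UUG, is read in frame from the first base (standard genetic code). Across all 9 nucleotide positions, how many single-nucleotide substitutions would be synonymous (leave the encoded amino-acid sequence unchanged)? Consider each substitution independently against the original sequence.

6

Codon 1 (UGU, Cys): 1 synonymous substitution.
Codon 2 (GUC, Val): 3 synonymous substitutions.
Codon 3 (UUG, Leu): 2 synonymous substitutions.
Total: 1 + 3 + 2 = 6.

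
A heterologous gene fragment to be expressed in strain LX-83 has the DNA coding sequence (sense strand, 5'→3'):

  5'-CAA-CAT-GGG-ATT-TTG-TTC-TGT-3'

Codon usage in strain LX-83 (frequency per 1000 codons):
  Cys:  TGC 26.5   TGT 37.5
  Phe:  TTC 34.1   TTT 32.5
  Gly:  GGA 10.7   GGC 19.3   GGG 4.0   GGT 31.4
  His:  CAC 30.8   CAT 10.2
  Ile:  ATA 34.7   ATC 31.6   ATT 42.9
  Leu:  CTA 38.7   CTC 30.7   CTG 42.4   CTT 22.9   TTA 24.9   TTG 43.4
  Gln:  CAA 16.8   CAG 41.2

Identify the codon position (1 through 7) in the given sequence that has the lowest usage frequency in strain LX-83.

3

Codon 1 CAA (Gln): 16.8 per 1000.
Codon 2 CAT (His): 10.2 per 1000.
Codon 3 GGG (Gly): 4.0 per 1000.
Codon 4 ATT (Ile): 42.9 per 1000.
Codon 5 TTG (Leu): 43.4 per 1000.
Codon 6 TTC (Phe): 34.1 per 1000.
Codon 7 TGT (Cys): 37.5 per 1000.
Lowest frequency is 4.0 at codon 3.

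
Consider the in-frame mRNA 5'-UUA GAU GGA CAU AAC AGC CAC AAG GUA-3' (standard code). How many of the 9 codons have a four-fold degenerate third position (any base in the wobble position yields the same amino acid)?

2

Codon 1 UUA (Leu): third position 2-fold.
Codon 2 GAU (Asp): third position 2-fold.
Codon 3 GGA (Gly): third position 4-fold.
Codon 4 CAU (His): third position 2-fold.
Codon 5 AAC (Asn): third position 2-fold.
Codon 6 AGC (Ser): third position 2-fold.
Codon 7 CAC (His): third position 2-fold.
Codon 8 AAG (Lys): third position 2-fold.
Codon 9 GUA (Val): third position 4-fold.
Four-fold degenerate third positions: 2.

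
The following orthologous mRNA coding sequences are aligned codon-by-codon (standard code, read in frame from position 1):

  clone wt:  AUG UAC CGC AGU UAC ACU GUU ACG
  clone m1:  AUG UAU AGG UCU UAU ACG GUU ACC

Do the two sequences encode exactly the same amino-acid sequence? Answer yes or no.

Codon 1: AUG Met / AUG Met — identical.
Codon 2: UAC Tyr / UAU Tyr — synonymous.
Codon 3: CGC Arg / AGG Arg — synonymous.
Codon 4: AGU Ser / UCU Ser — synonymous.
Codon 5: UAC Tyr / UAU Tyr — synonymous.
Codon 6: ACU Thr / ACG Thr — synonymous.
Codon 7: GUU Val / GUU Val — identical.
Codon 8: ACG Thr / ACC Thr — synonymous.
Nonsynonymous differences: 0 → same protein.

yes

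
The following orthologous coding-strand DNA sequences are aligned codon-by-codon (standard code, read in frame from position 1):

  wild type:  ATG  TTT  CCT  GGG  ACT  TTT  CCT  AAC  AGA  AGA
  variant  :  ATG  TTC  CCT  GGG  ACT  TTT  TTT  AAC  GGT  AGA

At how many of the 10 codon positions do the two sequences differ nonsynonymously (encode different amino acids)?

Codon 1: ATG Met / ATG Met — identical.
Codon 2: TTT Phe / TTC Phe — synonymous.
Codon 3: CCT Pro / CCT Pro — identical.
Codon 4: GGG Gly / GGG Gly — identical.
Codon 5: ACT Thr / ACT Thr — identical.
Codon 6: TTT Phe / TTT Phe — identical.
Codon 7: CCT Pro / TTT Phe — nonsynonymous.
Codon 8: AAC Asn / AAC Asn — identical.
Codon 9: AGA Arg / GGT Gly — nonsynonymous.
Codon 10: AGA Arg / AGA Arg — identical.
Nonsynonymous differences: 2.

2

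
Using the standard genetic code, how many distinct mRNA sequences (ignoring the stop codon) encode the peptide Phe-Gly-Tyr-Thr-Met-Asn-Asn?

256

Phe: 2 codons.
Gly: 4 codons.
Tyr: 2 codons.
Thr: 4 codons.
Met: 1 codon.
Asn: 2 codons.
Asn: 2 codons.
2 × 4 × 2 × 4 × 1 × 2 × 2 = 256.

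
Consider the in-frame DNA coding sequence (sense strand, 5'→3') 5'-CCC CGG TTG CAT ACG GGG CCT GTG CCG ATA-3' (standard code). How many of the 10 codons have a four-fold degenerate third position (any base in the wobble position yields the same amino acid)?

Codon 1 CCC (Pro): third position 4-fold.
Codon 2 CGG (Arg): third position 4-fold.
Codon 3 TTG (Leu): third position 2-fold.
Codon 4 CAT (His): third position 2-fold.
Codon 5 ACG (Thr): third position 4-fold.
Codon 6 GGG (Gly): third position 4-fold.
Codon 7 CCT (Pro): third position 4-fold.
Codon 8 GTG (Val): third position 4-fold.
Codon 9 CCG (Pro): third position 4-fold.
Codon 10 ATA (Ile): third position 3-fold.
Four-fold degenerate third positions: 7.

7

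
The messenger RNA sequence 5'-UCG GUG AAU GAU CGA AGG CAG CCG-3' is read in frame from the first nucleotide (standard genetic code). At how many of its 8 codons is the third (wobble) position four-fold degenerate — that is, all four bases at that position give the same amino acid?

Codon 1 UCG (Ser): third position 4-fold.
Codon 2 GUG (Val): third position 4-fold.
Codon 3 AAU (Asn): third position 2-fold.
Codon 4 GAU (Asp): third position 2-fold.
Codon 5 CGA (Arg): third position 4-fold.
Codon 6 AGG (Arg): third position 2-fold.
Codon 7 CAG (Gln): third position 2-fold.
Codon 8 CCG (Pro): third position 4-fold.
Four-fold degenerate third positions: 4.

4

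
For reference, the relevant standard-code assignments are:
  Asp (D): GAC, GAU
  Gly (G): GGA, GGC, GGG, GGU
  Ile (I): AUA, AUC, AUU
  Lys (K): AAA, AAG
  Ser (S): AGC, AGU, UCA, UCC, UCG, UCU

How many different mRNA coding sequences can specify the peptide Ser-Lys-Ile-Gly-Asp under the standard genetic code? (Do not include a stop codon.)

Ser: 6 codons.
Lys: 2 codons.
Ile: 3 codons.
Gly: 4 codons.
Asp: 2 codons.
6 × 2 × 3 × 4 × 2 = 288.

288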